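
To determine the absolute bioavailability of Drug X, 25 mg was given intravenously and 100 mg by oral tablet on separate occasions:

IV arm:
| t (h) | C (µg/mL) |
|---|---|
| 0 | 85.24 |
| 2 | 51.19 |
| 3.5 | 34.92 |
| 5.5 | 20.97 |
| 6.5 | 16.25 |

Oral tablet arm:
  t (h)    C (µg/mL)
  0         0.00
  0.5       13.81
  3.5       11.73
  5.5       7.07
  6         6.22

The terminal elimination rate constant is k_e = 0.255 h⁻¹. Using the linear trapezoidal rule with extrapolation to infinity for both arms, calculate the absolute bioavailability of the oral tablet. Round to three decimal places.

Trapezoidal AUC_0→6.5 (IV):
  [0→2]: (85.24+51.19)/2 × 2 = 136.43
  [2→3.5]: (51.19+34.92)/2 × 1.5 = 64.5825
  [3.5→5.5]: (34.92+20.97)/2 × 2 = 55.89
  [5.5→6.5]: (20.97+16.25)/2 × 1 = 18.61
  Sum = 275.5125 µg/mL·h
IV tail: 16.25/0.255 = 63.725; AUC_iv,0→∞ = 275.5125 + 63.725 = 339.2375 µg/mL·h
Trapezoidal AUC_0→6 (oral tablet):
  [0→0.5]: (0.00+13.81)/2 × 0.5 = 3.4525
  [0.5→3.5]: (13.81+11.73)/2 × 3 = 38.31
  [3.5→5.5]: (11.73+7.07)/2 × 2 = 18.8
  [5.5→6]: (7.07+6.22)/2 × 0.5 = 3.3225
  Sum = 63.885 µg/mL·h
oral tablet tail: 6.22/0.255 = 24.392; AUC_ev,0→∞ = 63.885 + 24.392 = 88.277 µg/mL·h
F = (AUC_ev/D_ev)/(AUC_iv/D_iv) = (88.277/100)/(339.2375/25) = 0.88277/13.5695 = 0.0651

F = 0.065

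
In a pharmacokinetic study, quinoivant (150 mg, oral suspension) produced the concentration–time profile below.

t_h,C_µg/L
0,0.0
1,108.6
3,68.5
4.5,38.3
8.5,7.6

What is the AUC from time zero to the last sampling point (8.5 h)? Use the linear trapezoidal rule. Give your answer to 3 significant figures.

Trapezoidal AUC_0→8.5:
  [0→1]: (0.0+108.6)/2 × 1 = 54.3
  [1→3]: (108.6+68.5)/2 × 2 = 177.1
  [3→4.5]: (68.5+38.3)/2 × 1.5 = 80.1
  [4.5→8.5]: (38.3+7.6)/2 × 4 = 91.8
  Sum = 403.3 µg/L·h

AUC = 403 µg/L·h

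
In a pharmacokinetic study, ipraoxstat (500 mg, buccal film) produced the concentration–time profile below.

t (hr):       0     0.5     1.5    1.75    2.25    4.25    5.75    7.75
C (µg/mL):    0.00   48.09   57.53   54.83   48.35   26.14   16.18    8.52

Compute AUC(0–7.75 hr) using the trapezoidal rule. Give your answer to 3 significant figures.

Trapezoidal AUC_0→7.75:
  [0→0.5]: (0.00+48.09)/2 × 0.5 = 12.0225
  [0.5→1.5]: (48.09+57.53)/2 × 1 = 52.81
  [1.5→1.75]: (57.53+54.83)/2 × 0.25 = 14.045
  [1.75→2.25]: (54.83+48.35)/2 × 0.5 = 25.795
  [2.25→4.25]: (48.35+26.14)/2 × 2 = 74.49
  [4.25→5.75]: (26.14+16.18)/2 × 1.5 = 31.74
  [5.75→7.75]: (16.18+8.52)/2 × 2 = 24.7
  Sum = 235.6025 µg/mL·hr

AUC = 236 µg/mL·hr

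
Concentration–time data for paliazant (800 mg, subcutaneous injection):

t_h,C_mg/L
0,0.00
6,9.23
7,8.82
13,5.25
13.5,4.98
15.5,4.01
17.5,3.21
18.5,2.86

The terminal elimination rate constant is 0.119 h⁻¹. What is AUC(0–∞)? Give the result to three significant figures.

Trapezoidal AUC_0→18.5:
  [0→6]: (0.00+9.23)/2 × 6 = 27.69
  [6→7]: (9.23+8.82)/2 × 1 = 9.025
  [7→13]: (8.82+5.25)/2 × 6 = 42.21
  [13→13.5]: (5.25+4.98)/2 × 0.5 = 2.5575
  [13.5→15.5]: (4.98+4.01)/2 × 2 = 8.99
  [15.5→17.5]: (4.01+3.21)/2 × 2 = 7.22
  [17.5→18.5]: (3.21+2.86)/2 × 1 = 3.035
  Sum = 100.7275 mg/L·h
Extrapolated tail: C_last / k_e = 2.86 / 0.119 = 24.034
AUC_0→∞ = 100.7275 + 24.034 = 124.7615 mg/L·h

AUC = 125 mg/L·h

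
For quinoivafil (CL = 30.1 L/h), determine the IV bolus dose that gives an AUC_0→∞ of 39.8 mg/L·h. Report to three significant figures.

Dose_iv = CL × AUC_0→∞
     = 30.1 × 39.8 = 1197.98 mg

Dose = 1200 mg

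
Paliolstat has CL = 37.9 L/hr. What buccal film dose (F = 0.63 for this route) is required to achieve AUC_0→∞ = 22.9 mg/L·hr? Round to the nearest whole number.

Dose = CL × AUC_0→∞ / F
     = 37.9 × 22.9 / 0.63 = 1377.63 mg

Dose = 1378 mg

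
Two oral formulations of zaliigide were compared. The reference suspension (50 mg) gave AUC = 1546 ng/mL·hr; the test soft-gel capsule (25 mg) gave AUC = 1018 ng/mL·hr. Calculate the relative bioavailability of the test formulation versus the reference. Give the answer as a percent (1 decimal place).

F_rel = (AUC_test/D_test) / (AUC_ref/D_ref)
      = (1018/25) / (1546/50)
      = 40.72 / 30.92 = 1.3169 = 131.69%

F_rel = 131.7%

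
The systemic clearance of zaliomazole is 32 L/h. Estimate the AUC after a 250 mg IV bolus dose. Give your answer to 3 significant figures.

AUC = 7.81 mg/L·h

AUC_0→∞ = Dose_iv / CL
        = 250 / 32 = 7.8125 mg/L·h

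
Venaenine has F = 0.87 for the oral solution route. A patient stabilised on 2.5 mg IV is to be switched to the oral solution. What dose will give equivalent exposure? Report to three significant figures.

D_oral = 2.87 mg

For equal systemic exposure: F × D_ev = D_iv
D_ev = D_iv / F = 2.5 / 0.87 = 2.87356 mg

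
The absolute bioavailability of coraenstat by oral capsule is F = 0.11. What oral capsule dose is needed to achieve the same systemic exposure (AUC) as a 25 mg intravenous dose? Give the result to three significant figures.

D_oral = 227 mg

For equal systemic exposure: F × D_ev = D_iv
D_ev = D_iv / F = 25 / 0.11 = 227.273 mg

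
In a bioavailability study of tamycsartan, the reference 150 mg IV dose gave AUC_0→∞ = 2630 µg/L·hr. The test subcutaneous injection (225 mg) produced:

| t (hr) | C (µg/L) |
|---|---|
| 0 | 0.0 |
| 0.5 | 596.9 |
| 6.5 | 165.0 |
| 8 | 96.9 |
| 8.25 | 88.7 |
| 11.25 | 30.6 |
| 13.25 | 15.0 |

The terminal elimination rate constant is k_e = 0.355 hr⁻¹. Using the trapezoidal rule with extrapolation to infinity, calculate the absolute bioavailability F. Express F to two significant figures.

Trapezoidal AUC_0→13.25 (subcutaneous injection):
  [0→0.5]: (0.0+596.9)/2 × 0.5 = 149.225
  [0.5→6.5]: (596.9+165.0)/2 × 6 = 2285.7
  [6.5→8]: (165.0+96.9)/2 × 1.5 = 196.425
  [8→8.25]: (96.9+88.7)/2 × 0.25 = 23.2
  [8.25→11.25]: (88.7+30.6)/2 × 3 = 178.95
  [11.25→13.25]: (30.6+15.0)/2 × 2 = 45.6
  Sum = 2879.1 µg/L·hr
Tail: C_last/k_e = 15.0/0.355 = 42.254
AUC_0→∞ (subcutaneous injection) = 2879.1 + 42.254 = 2921.354 µg/L·hr
F = (AUC_ev/D_ev)/(AUC_iv/D_iv) = (2921.354/225)/(2630/150) = 12.9838/17.5333 = 0.7405

F = 0.74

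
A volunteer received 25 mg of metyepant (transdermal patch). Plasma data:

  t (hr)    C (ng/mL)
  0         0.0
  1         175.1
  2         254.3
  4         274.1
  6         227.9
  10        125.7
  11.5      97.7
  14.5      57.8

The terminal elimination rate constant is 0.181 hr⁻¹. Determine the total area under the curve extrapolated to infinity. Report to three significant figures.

Trapezoidal AUC_0→14.5:
  [0→1]: (0.0+175.1)/2 × 1 = 87.55
  [1→2]: (175.1+254.3)/2 × 1 = 214.7
  [2→4]: (254.3+274.1)/2 × 2 = 528.4
  [4→6]: (274.1+227.9)/2 × 2 = 502.0
  [6→10]: (227.9+125.7)/2 × 4 = 707.2
  [10→11.5]: (125.7+97.7)/2 × 1.5 = 167.55
  [11.5→14.5]: (97.7+57.8)/2 × 3 = 233.25
  Sum = 2440.65 ng/mL·hr
Extrapolated tail: C_last / k_e = 57.8 / 0.181 = 319.337
AUC_0→∞ = 2440.65 + 319.337 = 2759.987 ng/mL·hr

AUC = 2760 ng/mL·hr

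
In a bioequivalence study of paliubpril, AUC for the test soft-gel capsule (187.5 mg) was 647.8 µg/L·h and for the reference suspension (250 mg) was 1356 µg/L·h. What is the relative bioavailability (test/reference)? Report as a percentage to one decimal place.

F_rel = (AUC_test/D_test) / (AUC_ref/D_ref)
      = (647.8/187.5) / (1356/250)
      = 3.45493 / 5.424 = 0.6370 = 63.70%

F_rel = 63.7%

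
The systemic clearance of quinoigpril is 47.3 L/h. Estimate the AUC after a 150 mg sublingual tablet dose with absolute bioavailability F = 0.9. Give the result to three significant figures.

AUC = 2.85 mg/L·h

AUC_0→∞ = F × Dose / CL
        = 0.9 × 150 / 47.3 = 2.85412 mg/L·h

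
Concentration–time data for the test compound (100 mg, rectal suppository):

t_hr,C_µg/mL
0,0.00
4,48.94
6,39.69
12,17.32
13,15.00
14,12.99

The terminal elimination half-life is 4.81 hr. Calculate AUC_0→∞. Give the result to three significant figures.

Trapezoidal AUC_0→14:
  [0→4]: (0.00+48.94)/2 × 4 = 97.88
  [4→6]: (48.94+39.69)/2 × 2 = 88.63
  [6→12]: (39.69+17.32)/2 × 6 = 171.03
  [12→13]: (17.32+15.00)/2 × 1 = 16.16
  [13→14]: (15.00+12.99)/2 × 1 = 13.995
  Sum = 387.695 µg/mL·hr
k_e = ln2 / t½ = 0.693147 / 4.81 = 0.1441 hr^-1
Extrapolated tail: C_last / k_e = 12.99 / 0.1441 = 90.146
AUC_0→∞ = 387.695 + 90.146 = 477.841 µg/mL·hr

AUC = 478 µg/mL·hr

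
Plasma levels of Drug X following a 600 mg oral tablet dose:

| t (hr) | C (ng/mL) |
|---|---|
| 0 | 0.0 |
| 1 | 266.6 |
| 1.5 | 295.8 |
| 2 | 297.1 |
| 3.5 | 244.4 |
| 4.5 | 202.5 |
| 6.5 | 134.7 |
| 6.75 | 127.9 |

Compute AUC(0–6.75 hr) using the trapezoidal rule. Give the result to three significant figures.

AUC = 1420 ng/mL·hr

Trapezoidal AUC_0→6.75:
  [0→1]: (0.0+266.6)/2 × 1 = 133.3
  [1→1.5]: (266.6+295.8)/2 × 0.5 = 140.6
  [1.5→2]: (295.8+297.1)/2 × 0.5 = 148.225
  [2→3.5]: (297.1+244.4)/2 × 1.5 = 406.125
  [3.5→4.5]: (244.4+202.5)/2 × 1 = 223.45
  [4.5→6.5]: (202.5+134.7)/2 × 2 = 337.2
  [6.5→6.75]: (134.7+127.9)/2 × 0.25 = 32.825
  Sum = 1421.725 ng/mL·hr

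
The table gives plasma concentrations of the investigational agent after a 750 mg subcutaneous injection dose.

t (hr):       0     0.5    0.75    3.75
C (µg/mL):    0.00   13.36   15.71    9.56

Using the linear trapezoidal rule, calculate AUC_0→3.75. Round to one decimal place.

Trapezoidal AUC_0→3.75:
  [0→0.5]: (0.00+13.36)/2 × 0.5 = 3.34
  [0.5→0.75]: (13.36+15.71)/2 × 0.25 = 3.63375
  [0.75→3.75]: (15.71+9.56)/2 × 3 = 37.905
  Sum = 44.87875 µg/mL·hr

AUC = 44.9 µg/mL·hr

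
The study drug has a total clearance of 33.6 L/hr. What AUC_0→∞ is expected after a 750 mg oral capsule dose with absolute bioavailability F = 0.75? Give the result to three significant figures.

AUC = 16.7 mg/L·hr

AUC_0→∞ = F × Dose / CL
        = 0.75 × 750 / 33.6 = 16.7411 mg/L·hr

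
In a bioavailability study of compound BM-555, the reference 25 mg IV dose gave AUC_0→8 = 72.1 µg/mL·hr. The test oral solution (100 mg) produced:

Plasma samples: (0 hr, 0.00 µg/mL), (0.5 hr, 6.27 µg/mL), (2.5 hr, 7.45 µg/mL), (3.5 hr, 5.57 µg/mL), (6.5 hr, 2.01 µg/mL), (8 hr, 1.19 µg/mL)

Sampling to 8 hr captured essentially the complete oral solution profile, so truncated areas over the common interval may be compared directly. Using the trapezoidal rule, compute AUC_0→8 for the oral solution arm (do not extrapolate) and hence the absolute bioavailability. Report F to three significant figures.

Trapezoidal AUC_0→8 (oral solution):
  [0→0.5]: (0.00+6.27)/2 × 0.5 = 1.5675
  [0.5→2.5]: (6.27+7.45)/2 × 2 = 13.72
  [2.5→3.5]: (7.45+5.57)/2 × 1 = 6.51
  [3.5→6.5]: (5.57+2.01)/2 × 3 = 11.37
  [6.5→8]: (2.01+1.19)/2 × 1.5 = 2.4
  Sum = 35.5675 µg/mL·hr
F = (AUC_ev/D_ev)/(AUC_iv/D_iv) = (35.5675/100)/(72.1/25) = 0.355675/2.884 = 0.1233

F = 0.123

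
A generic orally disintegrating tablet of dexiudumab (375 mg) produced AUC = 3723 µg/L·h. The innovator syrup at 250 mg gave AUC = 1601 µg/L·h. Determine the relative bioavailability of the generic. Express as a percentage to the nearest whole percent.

F_rel = (AUC_test/D_test) / (AUC_ref/D_ref)
      = (3723/375) / (1601/250)
      = 9.928 / 6.404 = 1.5503 = 155.03%

F_rel = 155%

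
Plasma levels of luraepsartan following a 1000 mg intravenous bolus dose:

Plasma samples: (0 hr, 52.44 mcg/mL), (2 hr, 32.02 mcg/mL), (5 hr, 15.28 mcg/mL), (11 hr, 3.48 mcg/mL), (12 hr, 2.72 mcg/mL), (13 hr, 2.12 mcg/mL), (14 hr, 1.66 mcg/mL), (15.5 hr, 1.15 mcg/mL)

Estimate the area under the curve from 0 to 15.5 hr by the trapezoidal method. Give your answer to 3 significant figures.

Trapezoidal AUC_0→15.5:
  [0→2]: (52.44+32.02)/2 × 2 = 84.46
  [2→5]: (32.02+15.28)/2 × 3 = 70.95
  [5→11]: (15.28+3.48)/2 × 6 = 56.28
  [11→12]: (3.48+2.72)/2 × 1 = 3.1
  [12→13]: (2.72+2.12)/2 × 1 = 2.42
  [13→14]: (2.12+1.66)/2 × 1 = 1.89
  [14→15.5]: (1.66+1.15)/2 × 1.5 = 2.1075
  Sum = 221.2075 mcg/mL·hr

AUC = 221 mcg/mL·hr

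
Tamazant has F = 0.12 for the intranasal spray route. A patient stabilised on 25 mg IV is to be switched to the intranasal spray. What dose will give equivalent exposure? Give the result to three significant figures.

For equal systemic exposure: F × D_ev = D_iv
D_ev = D_iv / F = 25 / 0.12 = 208.333 mg

D_intranasal = 208 mg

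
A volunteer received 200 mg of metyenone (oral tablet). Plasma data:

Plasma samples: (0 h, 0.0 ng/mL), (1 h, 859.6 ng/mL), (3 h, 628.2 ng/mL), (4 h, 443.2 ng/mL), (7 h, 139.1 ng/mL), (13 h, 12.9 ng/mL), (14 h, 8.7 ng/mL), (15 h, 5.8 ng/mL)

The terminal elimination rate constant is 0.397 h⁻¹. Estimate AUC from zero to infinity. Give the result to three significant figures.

Trapezoidal AUC_0→15:
  [0→1]: (0.0+859.6)/2 × 1 = 429.8
  [1→3]: (859.6+628.2)/2 × 2 = 1487.8
  [3→4]: (628.2+443.2)/2 × 1 = 535.7
  [4→7]: (443.2+139.1)/2 × 3 = 873.45
  [7→13]: (139.1+12.9)/2 × 6 = 456.0
  [13→14]: (12.9+8.7)/2 × 1 = 10.8
  [14→15]: (8.7+5.8)/2 × 1 = 7.25
  Sum = 3800.8 ng/mL·h
Extrapolated tail: C_last / k_e = 5.8 / 0.397 = 14.610
AUC_0→∞ = 3800.8 + 14.610 = 3815.41 ng/mL·h

AUC = 3820 ng/mL·h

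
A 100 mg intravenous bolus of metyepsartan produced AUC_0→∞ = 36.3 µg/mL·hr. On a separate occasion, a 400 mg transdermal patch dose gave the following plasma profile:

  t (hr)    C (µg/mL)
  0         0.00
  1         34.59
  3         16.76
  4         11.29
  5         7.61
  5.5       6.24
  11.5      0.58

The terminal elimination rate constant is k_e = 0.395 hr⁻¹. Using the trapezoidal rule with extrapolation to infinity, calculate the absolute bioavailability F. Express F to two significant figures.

Trapezoidal AUC_0→11.5 (transdermal patch):
  [0→1]: (0.00+34.59)/2 × 1 = 17.295
  [1→3]: (34.59+16.76)/2 × 2 = 51.35
  [3→4]: (16.76+11.29)/2 × 1 = 14.025
  [4→5]: (11.29+7.61)/2 × 1 = 9.45
  [5→5.5]: (7.61+6.24)/2 × 0.5 = 3.4625
  [5.5→11.5]: (6.24+0.58)/2 × 6 = 20.46
  Sum = 116.0425 µg/mL·hr
Tail: C_last/k_e = 0.58/0.395 = 1.468
AUC_0→∞ (transdermal patch) = 116.0425 + 1.468 = 117.5105 µg/mL·hr
F = (AUC_ev/D_ev)/(AUC_iv/D_iv) = (117.5105/400)/(36.3/100) = 0.29377625/0.363 = 0.8093

F = 0.81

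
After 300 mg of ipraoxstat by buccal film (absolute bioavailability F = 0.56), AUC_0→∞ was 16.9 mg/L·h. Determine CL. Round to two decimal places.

CL = 9.94 L/h

CL = F × Dose / AUC_0→∞
   = 0.56 × 300 / 16.9 = 9.94083 L/h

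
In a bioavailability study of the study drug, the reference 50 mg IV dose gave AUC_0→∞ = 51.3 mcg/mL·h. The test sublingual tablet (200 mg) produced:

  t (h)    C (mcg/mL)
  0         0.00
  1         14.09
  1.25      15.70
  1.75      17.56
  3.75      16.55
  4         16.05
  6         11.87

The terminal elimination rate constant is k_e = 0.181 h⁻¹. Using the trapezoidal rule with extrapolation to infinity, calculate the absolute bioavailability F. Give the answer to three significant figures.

F = 0.735

Trapezoidal AUC_0→6 (sublingual tablet):
  [0→1]: (0.00+14.09)/2 × 1 = 7.045
  [1→1.25]: (14.09+15.70)/2 × 0.25 = 3.72375
  [1.25→1.75]: (15.70+17.56)/2 × 0.5 = 8.315
  [1.75→3.75]: (17.56+16.55)/2 × 2 = 34.11
  [3.75→4]: (16.55+16.05)/2 × 0.25 = 4.075
  [4→6]: (16.05+11.87)/2 × 2 = 27.92
  Sum = 85.18875 mcg/mL·h
Tail: C_last/k_e = 11.87/0.181 = 65.580
AUC_0→∞ (sublingual tablet) = 85.18875 + 65.580 = 150.76875 mcg/mL·h
F = (AUC_ev/D_ev)/(AUC_iv/D_iv) = (150.76875/200)/(51.3/50) = 0.75384375/1.026 = 0.7347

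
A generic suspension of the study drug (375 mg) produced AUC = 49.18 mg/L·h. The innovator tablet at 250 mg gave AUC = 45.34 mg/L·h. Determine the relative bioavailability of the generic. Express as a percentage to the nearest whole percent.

F_rel = 72%

F_rel = (AUC_test/D_test) / (AUC_ref/D_ref)
      = (49.18/375) / (45.34/250)
      = 0.131147 / 0.18136 = 0.7231 = 72.31%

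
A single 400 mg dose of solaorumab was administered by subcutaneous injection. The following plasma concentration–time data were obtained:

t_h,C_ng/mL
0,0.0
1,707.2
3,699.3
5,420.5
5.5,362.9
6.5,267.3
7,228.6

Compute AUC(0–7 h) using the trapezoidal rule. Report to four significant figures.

Trapezoidal AUC_0→7:
  [0→1]: (0.0+707.2)/2 × 1 = 353.6
  [1→3]: (707.2+699.3)/2 × 2 = 1406.5
  [3→5]: (699.3+420.5)/2 × 2 = 1119.8
  [5→5.5]: (420.5+362.9)/2 × 0.5 = 195.85
  [5.5→6.5]: (362.9+267.3)/2 × 1 = 315.1
  [6.5→7]: (267.3+228.6)/2 × 0.5 = 123.975
  Sum = 3514.825 ng/mL·h

AUC = 3515 ng/mL·h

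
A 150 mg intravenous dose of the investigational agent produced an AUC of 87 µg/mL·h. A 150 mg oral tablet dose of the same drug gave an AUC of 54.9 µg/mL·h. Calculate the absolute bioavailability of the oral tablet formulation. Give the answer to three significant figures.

F = (AUC_ev / D_ev) / (AUC_iv / D_iv)
  = (54.9/150) / (87/150)
  = 0.366 / 0.58 = 0.6310

F = 0.631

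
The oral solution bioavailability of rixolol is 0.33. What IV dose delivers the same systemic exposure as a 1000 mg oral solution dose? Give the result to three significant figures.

D_iv = 330 mg

Systemic exposure from an extravascular dose = F × D_ev, so the equivalent IV dose is F × D_ev.
D_iv = F × D_ev = 0.33 × 1000 = 330 mg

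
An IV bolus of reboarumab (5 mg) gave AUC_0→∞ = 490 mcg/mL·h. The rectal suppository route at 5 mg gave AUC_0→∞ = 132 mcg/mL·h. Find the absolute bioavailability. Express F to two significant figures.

F = 0.27

F = (AUC_ev / D_ev) / (AUC_iv / D_iv)
  = (132/5) / (490/5)
  = 26.4 / 98 = 0.2694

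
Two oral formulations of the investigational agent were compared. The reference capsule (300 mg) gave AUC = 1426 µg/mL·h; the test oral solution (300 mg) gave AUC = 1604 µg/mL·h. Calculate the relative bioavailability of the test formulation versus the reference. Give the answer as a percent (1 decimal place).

F_rel = (AUC_test/D_test) / (AUC_ref/D_ref)
      = (1604/300) / (1426/300)
      = 5.34667 / 4.75333 = 1.1248 = 112.48%

F_rel = 112.5%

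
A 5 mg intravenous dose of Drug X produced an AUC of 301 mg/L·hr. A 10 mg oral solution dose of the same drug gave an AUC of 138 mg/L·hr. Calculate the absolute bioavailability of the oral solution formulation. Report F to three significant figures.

F = (AUC_ev / D_ev) / (AUC_iv / D_iv)
  = (138/10) / (301/5)
  = 13.8 / 60.2 = 0.2292

F = 0.229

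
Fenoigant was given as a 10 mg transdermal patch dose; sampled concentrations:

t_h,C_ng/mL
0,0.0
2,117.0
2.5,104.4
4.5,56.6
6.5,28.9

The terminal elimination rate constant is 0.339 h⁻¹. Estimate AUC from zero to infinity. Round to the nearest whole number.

Trapezoidal AUC_0→6.5:
  [0→2]: (0.0+117.0)/2 × 2 = 117.0
  [2→2.5]: (117.0+104.4)/2 × 0.5 = 55.35
  [2.5→4.5]: (104.4+56.6)/2 × 2 = 161.0
  [4.5→6.5]: (56.6+28.9)/2 × 2 = 85.5
  Sum = 418.85 ng/mL·h
Extrapolated tail: C_last / k_e = 28.9 / 0.339 = 85.251
AUC_0→∞ = 418.85 + 85.251 = 504.101 ng/mL·h

AUC = 504 ng/mL·h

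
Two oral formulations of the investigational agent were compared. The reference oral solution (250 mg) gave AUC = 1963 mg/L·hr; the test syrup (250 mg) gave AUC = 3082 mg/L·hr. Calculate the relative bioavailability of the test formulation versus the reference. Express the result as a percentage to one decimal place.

F_rel = 157.0%

F_rel = (AUC_test/D_test) / (AUC_ref/D_ref)
      = (3082/250) / (1963/250)
      = 12.328 / 7.852 = 1.5700 = 157.00%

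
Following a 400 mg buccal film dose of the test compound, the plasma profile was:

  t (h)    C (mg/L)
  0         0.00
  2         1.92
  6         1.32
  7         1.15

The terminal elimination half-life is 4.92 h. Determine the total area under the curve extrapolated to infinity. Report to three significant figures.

Trapezoidal AUC_0→7:
  [0→2]: (0.00+1.92)/2 × 2 = 1.92
  [2→6]: (1.92+1.32)/2 × 4 = 6.48
  [6→7]: (1.32+1.15)/2 × 1 = 1.235
  Sum = 9.635 mg/L·h
k_e = ln2 / t½ = 0.693147 / 4.92 = 0.1409 h^-1
Extrapolated tail: C_last / k_e = 1.15 / 0.1409 = 8.162
AUC_0→∞ = 9.635 + 8.162 = 17.797 mg/L·h

AUC = 17.8 mg/L·h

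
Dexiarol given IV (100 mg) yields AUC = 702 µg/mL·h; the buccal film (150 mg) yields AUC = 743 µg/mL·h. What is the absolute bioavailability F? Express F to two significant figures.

F = (AUC_ev / D_ev) / (AUC_iv / D_iv)
  = (743/150) / (702/100)
  = 4.95333 / 7.02 = 0.7056

F = 0.71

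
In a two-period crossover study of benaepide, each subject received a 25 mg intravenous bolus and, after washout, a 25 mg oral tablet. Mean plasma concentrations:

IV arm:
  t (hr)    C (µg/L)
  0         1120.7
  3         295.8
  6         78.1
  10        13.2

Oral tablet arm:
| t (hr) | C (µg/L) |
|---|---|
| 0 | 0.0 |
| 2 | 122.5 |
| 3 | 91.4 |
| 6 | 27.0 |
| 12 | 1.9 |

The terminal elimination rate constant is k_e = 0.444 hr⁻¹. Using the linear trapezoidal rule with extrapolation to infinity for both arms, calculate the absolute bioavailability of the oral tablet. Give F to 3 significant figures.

F = 0.172

Trapezoidal AUC_0→10 (IV):
  [0→3]: (1120.7+295.8)/2 × 3 = 2124.75
  [3→6]: (295.8+78.1)/2 × 3 = 560.85
  [6→10]: (78.1+13.2)/2 × 4 = 182.6
  Sum = 2868.2 µg/L·hr
IV tail: 13.2/0.444 = 29.730; AUC_iv,0→∞ = 2868.2 + 29.730 = 2897.93 µg/L·hr
Trapezoidal AUC_0→12 (oral tablet):
  [0→2]: (0.0+122.5)/2 × 2 = 122.5
  [2→3]: (122.5+91.4)/2 × 1 = 106.95
  [3→6]: (91.4+27.0)/2 × 3 = 177.6
  [6→12]: (27.0+1.9)/2 × 6 = 86.7
  Sum = 493.75 µg/L·hr
oral tablet tail: 1.9/0.444 = 4.279; AUC_ev,0→∞ = 493.75 + 4.279 = 498.029 µg/L·hr
F = (AUC_ev/D_ev)/(AUC_iv/D_iv) = (498.029/25)/(2897.93/25) = 19.92116/115.9172 = 0.1719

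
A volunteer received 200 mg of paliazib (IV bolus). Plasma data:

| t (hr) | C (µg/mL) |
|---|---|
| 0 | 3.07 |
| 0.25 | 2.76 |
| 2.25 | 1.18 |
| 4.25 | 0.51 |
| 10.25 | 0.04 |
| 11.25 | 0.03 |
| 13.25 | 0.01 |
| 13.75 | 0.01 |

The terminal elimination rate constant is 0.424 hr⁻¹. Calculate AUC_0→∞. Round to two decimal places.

Trapezoidal AUC_0→13.75:
  [0→0.25]: (3.07+2.76)/2 × 0.25 = 0.72875
  [0.25→2.25]: (2.76+1.18)/2 × 2 = 3.94
  [2.25→4.25]: (1.18+0.51)/2 × 2 = 1.69
  [4.25→10.25]: (0.51+0.04)/2 × 6 = 1.65
  [10.25→11.25]: (0.04+0.03)/2 × 1 = 0.035
  [11.25→13.25]: (0.03+0.01)/2 × 2 = 0.04
  [13.25→13.75]: (0.01+0.01)/2 × 0.5 = 0.005
  Sum = 8.08875 µg/mL·hr
Extrapolated tail: C_last / k_e = 0.01 / 0.424 = 0.024
AUC_0→∞ = 8.08875 + 0.024 = 8.11275 µg/mL·hr

AUC = 8.11 µg/mL·hr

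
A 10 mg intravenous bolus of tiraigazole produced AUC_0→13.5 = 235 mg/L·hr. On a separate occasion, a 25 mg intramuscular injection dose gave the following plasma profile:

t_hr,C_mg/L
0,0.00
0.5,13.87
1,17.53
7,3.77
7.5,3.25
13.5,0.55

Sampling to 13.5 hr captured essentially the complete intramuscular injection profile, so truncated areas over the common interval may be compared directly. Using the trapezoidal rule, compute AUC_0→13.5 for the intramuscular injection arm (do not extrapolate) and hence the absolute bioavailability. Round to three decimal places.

Trapezoidal AUC_0→13.5 (intramuscular injection):
  [0→0.5]: (0.00+13.87)/2 × 0.5 = 3.4675
  [0.5→1]: (13.87+17.53)/2 × 0.5 = 7.85
  [1→7]: (17.53+3.77)/2 × 6 = 63.9
  [7→7.5]: (3.77+3.25)/2 × 0.5 = 1.755
  [7.5→13.5]: (3.25+0.55)/2 × 6 = 11.4
  Sum = 88.3725 mg/L·hr
F = (AUC_ev/D_ev)/(AUC_iv/D_iv) = (88.3725/25)/(235/10) = 3.5349/23.5 = 0.1504

F = 0.150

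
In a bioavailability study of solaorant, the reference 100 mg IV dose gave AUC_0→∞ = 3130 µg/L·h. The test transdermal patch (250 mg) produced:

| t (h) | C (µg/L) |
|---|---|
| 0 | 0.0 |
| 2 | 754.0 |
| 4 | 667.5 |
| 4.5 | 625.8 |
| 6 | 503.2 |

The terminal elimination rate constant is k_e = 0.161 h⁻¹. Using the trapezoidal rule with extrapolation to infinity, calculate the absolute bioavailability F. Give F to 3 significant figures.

F = 0.827

Trapezoidal AUC_0→6 (transdermal patch):
  [0→2]: (0.0+754.0)/2 × 2 = 754.0
  [2→4]: (754.0+667.5)/2 × 2 = 1421.5
  [4→4.5]: (667.5+625.8)/2 × 0.5 = 323.325
  [4.5→6]: (625.8+503.2)/2 × 1.5 = 846.75
  Sum = 3345.575 µg/L·h
Tail: C_last/k_e = 503.2/0.161 = 3125.466
AUC_0→∞ (transdermal patch) = 3345.575 + 3125.466 = 6471.041 µg/L·h
F = (AUC_ev/D_ev)/(AUC_iv/D_iv) = (6471.041/250)/(3130/100) = 25.884164/31.3 = 0.8270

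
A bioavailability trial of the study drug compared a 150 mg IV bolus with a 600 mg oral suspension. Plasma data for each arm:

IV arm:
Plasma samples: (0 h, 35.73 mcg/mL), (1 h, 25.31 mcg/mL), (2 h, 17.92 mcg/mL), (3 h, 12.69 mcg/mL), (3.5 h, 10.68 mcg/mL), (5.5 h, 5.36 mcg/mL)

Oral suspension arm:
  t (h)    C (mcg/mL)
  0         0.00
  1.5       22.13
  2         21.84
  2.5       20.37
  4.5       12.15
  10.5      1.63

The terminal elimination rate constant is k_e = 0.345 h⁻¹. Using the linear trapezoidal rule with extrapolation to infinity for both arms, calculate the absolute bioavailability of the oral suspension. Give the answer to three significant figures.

F = 0.278

Trapezoidal AUC_0→5.5 (IV):
  [0→1]: (35.73+25.31)/2 × 1 = 30.52
  [1→2]: (25.31+17.92)/2 × 1 = 21.615
  [2→3]: (17.92+12.69)/2 × 1 = 15.305
  [3→3.5]: (12.69+10.68)/2 × 0.5 = 5.8425
  [3.5→5.5]: (10.68+5.36)/2 × 2 = 16.04
  Sum = 89.3225 mcg/mL·h
IV tail: 5.36/0.345 = 15.536; AUC_iv,0→∞ = 89.3225 + 15.536 = 104.8585 mcg/mL·h
Trapezoidal AUC_0→10.5 (oral suspension):
  [0→1.5]: (0.00+22.13)/2 × 1.5 = 16.5975
  [1.5→2]: (22.13+21.84)/2 × 0.5 = 10.9925
  [2→2.5]: (21.84+20.37)/2 × 0.5 = 10.5525
  [2.5→4.5]: (20.37+12.15)/2 × 2 = 32.52
  [4.5→10.5]: (12.15+1.63)/2 × 6 = 41.34
  Sum = 112.0025 mcg/mL·h
oral suspension tail: 1.63/0.345 = 4.725; AUC_ev,0→∞ = 112.0025 + 4.725 = 116.7275 mcg/mL·h
F = (AUC_ev/D_ev)/(AUC_iv/D_iv) = (116.7275/600)/(104.8585/150) = 0.194546/0.699057 = 0.2783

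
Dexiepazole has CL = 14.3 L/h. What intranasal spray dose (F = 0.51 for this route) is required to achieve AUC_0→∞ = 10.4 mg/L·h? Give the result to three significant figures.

Dose = 292 mg

Dose = CL × AUC_0→∞ / F
     = 14.3 × 10.4 / 0.51 = 291.608 mg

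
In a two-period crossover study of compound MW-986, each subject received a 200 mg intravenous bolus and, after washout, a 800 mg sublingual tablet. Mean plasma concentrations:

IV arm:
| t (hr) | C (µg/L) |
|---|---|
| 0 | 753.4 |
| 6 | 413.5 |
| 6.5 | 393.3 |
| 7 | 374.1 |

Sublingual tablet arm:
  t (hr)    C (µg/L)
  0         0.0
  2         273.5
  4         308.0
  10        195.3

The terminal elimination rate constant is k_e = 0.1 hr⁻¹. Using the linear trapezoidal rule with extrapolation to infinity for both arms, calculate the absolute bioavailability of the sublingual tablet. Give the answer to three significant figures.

F = 0.141

Trapezoidal AUC_0→7 (IV):
  [0→6]: (753.4+413.5)/2 × 6 = 3500.7
  [6→6.5]: (413.5+393.3)/2 × 0.5 = 201.7
  [6.5→7]: (393.3+374.1)/2 × 0.5 = 191.85
  Sum = 3894.25 µg/L·hr
IV tail: 374.1/0.1 = 3741.000; AUC_iv,0→∞ = 3894.25 + 3741.000 = 7635.25 µg/L·hr
Trapezoidal AUC_0→10 (sublingual tablet):
  [0→2]: (0.0+273.5)/2 × 2 = 273.5
  [2→4]: (273.5+308.0)/2 × 2 = 581.5
  [4→10]: (308.0+195.3)/2 × 6 = 1509.9
  Sum = 2364.9 µg/L·hr
sublingual tablet tail: 195.3/0.1 = 1953.000; AUC_ev,0→∞ = 2364.9 + 1953.000 = 4317.9 µg/L·hr
F = (AUC_ev/D_ev)/(AUC_iv/D_iv) = (4317.9/800)/(7635.25/200) = 5.397375/38.17625 = 0.1414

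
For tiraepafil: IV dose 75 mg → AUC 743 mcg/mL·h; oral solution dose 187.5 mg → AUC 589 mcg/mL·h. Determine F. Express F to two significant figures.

F = 0.32

F = (AUC_ev / D_ev) / (AUC_iv / D_iv)
  = (589/187.5) / (743/75)
  = 3.14133 / 9.90667 = 0.3171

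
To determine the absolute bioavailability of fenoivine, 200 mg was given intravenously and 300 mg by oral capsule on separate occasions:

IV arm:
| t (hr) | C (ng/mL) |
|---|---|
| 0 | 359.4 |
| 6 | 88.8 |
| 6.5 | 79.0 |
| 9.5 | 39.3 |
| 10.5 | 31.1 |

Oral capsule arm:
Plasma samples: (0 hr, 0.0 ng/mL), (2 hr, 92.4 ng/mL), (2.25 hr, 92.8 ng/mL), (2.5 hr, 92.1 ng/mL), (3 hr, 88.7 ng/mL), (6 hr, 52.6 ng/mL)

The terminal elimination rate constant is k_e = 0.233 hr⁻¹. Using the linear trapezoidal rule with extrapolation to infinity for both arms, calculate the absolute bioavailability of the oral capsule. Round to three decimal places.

F = 0.239

Trapezoidal AUC_0→10.5 (IV):
  [0→6]: (359.4+88.8)/2 × 6 = 1344.6
  [6→6.5]: (88.8+79.0)/2 × 0.5 = 41.95
  [6.5→9.5]: (79.0+39.3)/2 × 3 = 177.45
  [9.5→10.5]: (39.3+31.1)/2 × 1 = 35.2
  Sum = 1599.2 ng/mL·hr
IV tail: 31.1/0.233 = 133.476; AUC_iv,0→∞ = 1599.2 + 133.476 = 1732.676 ng/mL·hr
Trapezoidal AUC_0→6 (oral capsule):
  [0→2]: (0.0+92.4)/2 × 2 = 92.4
  [2→2.25]: (92.4+92.8)/2 × 0.25 = 23.15
  [2.25→2.5]: (92.8+92.1)/2 × 0.25 = 23.1125
  [2.5→3]: (92.1+88.7)/2 × 0.5 = 45.2
  [3→6]: (88.7+52.6)/2 × 3 = 211.95
  Sum = 395.8125 ng/mL·hr
oral capsule tail: 52.6/0.233 = 225.751; AUC_ev,0→∞ = 395.8125 + 225.751 = 621.5635 ng/mL·hr
F = (AUC_ev/D_ev)/(AUC_iv/D_iv) = (621.5635/300)/(1732.676/200) = 2.07188/8.66338 = 0.2392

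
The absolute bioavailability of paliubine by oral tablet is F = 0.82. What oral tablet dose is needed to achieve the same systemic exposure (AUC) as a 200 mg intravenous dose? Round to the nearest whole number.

D_oral = 244 mg

For equal systemic exposure: F × D_ev = D_iv
D_ev = D_iv / F = 200 / 0.82 = 243.902 mg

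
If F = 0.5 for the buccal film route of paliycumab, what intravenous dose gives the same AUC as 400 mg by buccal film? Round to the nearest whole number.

D_iv = 200 mg

Systemic exposure from an extravascular dose = F × D_ev, so the equivalent IV dose is F × D_ev.
D_iv = F × D_ev = 0.5 × 400 = 200 mg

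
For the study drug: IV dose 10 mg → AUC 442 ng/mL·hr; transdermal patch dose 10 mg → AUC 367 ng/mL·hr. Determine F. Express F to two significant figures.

F = 0.83

F = (AUC_ev / D_ev) / (AUC_iv / D_iv)
  = (367/10) / (442/10)
  = 36.7 / 44.2 = 0.8303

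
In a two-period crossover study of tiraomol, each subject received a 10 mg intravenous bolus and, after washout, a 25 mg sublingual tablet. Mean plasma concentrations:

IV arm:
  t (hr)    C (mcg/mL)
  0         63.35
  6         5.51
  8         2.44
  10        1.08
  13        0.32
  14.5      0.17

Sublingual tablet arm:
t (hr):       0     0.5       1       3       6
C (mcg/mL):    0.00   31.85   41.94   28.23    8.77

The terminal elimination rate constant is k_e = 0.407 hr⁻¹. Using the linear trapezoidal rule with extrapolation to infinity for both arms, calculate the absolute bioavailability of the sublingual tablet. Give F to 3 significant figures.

Trapezoidal AUC_0→14.5 (IV):
  [0→6]: (63.35+5.51)/2 × 6 = 206.58
  [6→8]: (5.51+2.44)/2 × 2 = 7.95
  [8→10]: (2.44+1.08)/2 × 2 = 3.52
  [10→13]: (1.08+0.32)/2 × 3 = 2.1
  [13→14.5]: (0.32+0.17)/2 × 1.5 = 0.3675
  Sum = 220.5175 mcg/mL·hr
IV tail: 0.17/0.407 = 0.418; AUC_iv,0→∞ = 220.5175 + 0.418 = 220.9355 mcg/mL·hr
Trapezoidal AUC_0→6 (sublingual tablet):
  [0→0.5]: (0.00+31.85)/2 × 0.5 = 7.9625
  [0.5→1]: (31.85+41.94)/2 × 0.5 = 18.4475
  [1→3]: (41.94+28.23)/2 × 2 = 70.17
  [3→6]: (28.23+8.77)/2 × 3 = 55.5
  Sum = 152.08 mcg/mL·hr
sublingual tablet tail: 8.77/0.407 = 21.548; AUC_ev,0→∞ = 152.08 + 21.548 = 173.628 mcg/mL·hr
F = (AUC_ev/D_ev)/(AUC_iv/D_iv) = (173.628/25)/(220.9355/10) = 6.94512/22.09355 = 0.3144

F = 0.314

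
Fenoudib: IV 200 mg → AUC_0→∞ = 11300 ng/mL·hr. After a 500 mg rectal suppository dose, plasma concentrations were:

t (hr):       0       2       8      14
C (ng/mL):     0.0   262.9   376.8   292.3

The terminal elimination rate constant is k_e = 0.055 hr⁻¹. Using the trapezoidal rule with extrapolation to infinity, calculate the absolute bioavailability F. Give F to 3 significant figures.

Trapezoidal AUC_0→14 (rectal suppository):
  [0→2]: (0.0+262.9)/2 × 2 = 262.9
  [2→8]: (262.9+376.8)/2 × 6 = 1919.1
  [8→14]: (376.8+292.3)/2 × 6 = 2007.3
  Sum = 4189.3 ng/mL·hr
Tail: C_last/k_e = 292.3/0.055 = 5314.545
AUC_0→∞ (rectal suppository) = 4189.3 + 5314.545 = 9503.845 ng/mL·hr
F = (AUC_ev/D_ev)/(AUC_iv/D_iv) = (9503.845/500)/(11300/200) = 19.00769/56.5 = 0.3364

F = 0.336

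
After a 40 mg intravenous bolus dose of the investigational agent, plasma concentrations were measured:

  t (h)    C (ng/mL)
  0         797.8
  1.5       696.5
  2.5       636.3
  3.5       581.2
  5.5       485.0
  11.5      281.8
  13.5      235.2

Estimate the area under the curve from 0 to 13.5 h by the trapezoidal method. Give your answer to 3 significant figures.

AUC = 6280 ng/mL·h

Trapezoidal AUC_0→13.5:
  [0→1.5]: (797.8+696.5)/2 × 1.5 = 1120.725
  [1.5→2.5]: (696.5+636.3)/2 × 1 = 666.4
  [2.5→3.5]: (636.3+581.2)/2 × 1 = 608.75
  [3.5→5.5]: (581.2+485.0)/2 × 2 = 1066.2
  [5.5→11.5]: (485.0+281.8)/2 × 6 = 2300.4
  [11.5→13.5]: (281.8+235.2)/2 × 2 = 517.0
  Sum = 6279.475 ng/mL·h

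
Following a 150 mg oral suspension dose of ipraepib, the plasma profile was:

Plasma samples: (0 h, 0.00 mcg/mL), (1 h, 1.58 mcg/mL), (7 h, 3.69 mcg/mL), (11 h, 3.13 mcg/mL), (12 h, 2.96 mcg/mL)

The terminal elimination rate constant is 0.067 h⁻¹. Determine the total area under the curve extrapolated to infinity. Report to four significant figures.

AUC = 77.46 mcg/mL·h

Trapezoidal AUC_0→12:
  [0→1]: (0.00+1.58)/2 × 1 = 0.79
  [1→7]: (1.58+3.69)/2 × 6 = 15.81
  [7→11]: (3.69+3.13)/2 × 4 = 13.64
  [11→12]: (3.13+2.96)/2 × 1 = 3.045
  Sum = 33.285 mcg/mL·h
Extrapolated tail: C_last / k_e = 2.96 / 0.067 = 44.179
AUC_0→∞ = 33.285 + 44.179 = 77.464 mcg/mL·h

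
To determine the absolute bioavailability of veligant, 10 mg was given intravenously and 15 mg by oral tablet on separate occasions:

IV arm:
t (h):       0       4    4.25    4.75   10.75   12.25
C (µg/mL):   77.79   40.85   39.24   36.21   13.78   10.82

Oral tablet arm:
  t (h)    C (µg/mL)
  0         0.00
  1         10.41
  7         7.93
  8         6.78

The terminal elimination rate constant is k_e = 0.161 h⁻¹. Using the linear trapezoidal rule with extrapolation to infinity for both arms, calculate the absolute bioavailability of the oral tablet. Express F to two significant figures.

Trapezoidal AUC_0→12.25 (IV):
  [0→4]: (77.79+40.85)/2 × 4 = 237.28
  [4→4.25]: (40.85+39.24)/2 × 0.25 = 10.01125
  [4.25→4.75]: (39.24+36.21)/2 × 0.5 = 18.8625
  [4.75→10.75]: (36.21+13.78)/2 × 6 = 149.97
  [10.75→12.25]: (13.78+10.82)/2 × 1.5 = 18.45
  Sum = 434.57375 µg/mL·h
IV tail: 10.82/0.161 = 67.205; AUC_iv,0→∞ = 434.57375 + 67.205 = 501.77875 µg/mL·h
Trapezoidal AUC_0→8 (oral tablet):
  [0→1]: (0.00+10.41)/2 × 1 = 5.205
  [1→7]: (10.41+7.93)/2 × 6 = 55.02
  [7→8]: (7.93+6.78)/2 × 1 = 7.355
  Sum = 67.58 µg/mL·h
oral tablet tail: 6.78/0.161 = 42.112; AUC_ev,0→∞ = 67.58 + 42.112 = 109.692 µg/mL·h
F = (AUC_ev/D_ev)/(AUC_iv/D_iv) = (109.692/15)/(501.77875/10) = 7.3128/50.177875 = 0.1457

F = 0.15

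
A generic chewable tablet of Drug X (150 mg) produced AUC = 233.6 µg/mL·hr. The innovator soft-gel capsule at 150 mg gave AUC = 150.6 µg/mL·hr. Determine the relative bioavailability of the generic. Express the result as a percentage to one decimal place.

F_rel = (AUC_test/D_test) / (AUC_ref/D_ref)
      = (233.6/150) / (150.6/150)
      = 1.55733 / 1.004 = 1.5511 = 155.11%

F_rel = 155.1%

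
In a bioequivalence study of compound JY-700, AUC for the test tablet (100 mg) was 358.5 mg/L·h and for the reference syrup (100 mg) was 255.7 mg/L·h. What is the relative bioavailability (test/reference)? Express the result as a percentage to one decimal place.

F_rel = (AUC_test/D_test) / (AUC_ref/D_ref)
      = (358.5/100) / (255.7/100)
      = 3.585 / 2.557 = 1.4020 = 140.20%

F_rel = 140.2%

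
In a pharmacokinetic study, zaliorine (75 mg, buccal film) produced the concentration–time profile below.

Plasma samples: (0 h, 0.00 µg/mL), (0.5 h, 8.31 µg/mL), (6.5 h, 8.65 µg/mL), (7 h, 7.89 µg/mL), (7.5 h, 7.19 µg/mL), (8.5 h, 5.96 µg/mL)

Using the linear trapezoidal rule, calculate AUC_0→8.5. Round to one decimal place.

Trapezoidal AUC_0→8.5:
  [0→0.5]: (0.00+8.31)/2 × 0.5 = 2.0775
  [0.5→6.5]: (8.31+8.65)/2 × 6 = 50.88
  [6.5→7]: (8.65+7.89)/2 × 0.5 = 4.135
  [7→7.5]: (7.89+7.19)/2 × 0.5 = 3.77
  [7.5→8.5]: (7.19+5.96)/2 × 1 = 6.575
  Sum = 67.4375 µg/mL·h

AUC = 67.4 µg/mL·h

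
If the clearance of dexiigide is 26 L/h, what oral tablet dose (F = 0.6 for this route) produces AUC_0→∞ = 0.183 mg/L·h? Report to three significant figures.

Dose = CL × AUC_0→∞ / F
     = 26 × 0.183 / 0.6 = 7.93 mg

Dose = 7.93 mg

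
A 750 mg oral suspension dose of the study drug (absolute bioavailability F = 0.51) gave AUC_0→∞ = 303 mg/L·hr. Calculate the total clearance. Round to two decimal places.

CL = F × Dose / AUC_0→∞
   = 0.51 × 750 / 303 = 1.26238 L/hr

CL = 1.26 L/hr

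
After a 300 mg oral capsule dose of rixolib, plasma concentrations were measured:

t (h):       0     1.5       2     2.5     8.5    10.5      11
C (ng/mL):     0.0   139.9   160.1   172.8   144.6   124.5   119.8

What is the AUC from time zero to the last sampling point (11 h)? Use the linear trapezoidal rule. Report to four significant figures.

AUC = 1546 ng/mL·h

Trapezoidal AUC_0→11:
  [0→1.5]: (0.0+139.9)/2 × 1.5 = 104.925
  [1.5→2]: (139.9+160.1)/2 × 0.5 = 75.0
  [2→2.5]: (160.1+172.8)/2 × 0.5 = 83.225
  [2.5→8.5]: (172.8+144.6)/2 × 6 = 952.2
  [8.5→10.5]: (144.6+124.5)/2 × 2 = 269.1
  [10.5→11]: (124.5+119.8)/2 × 0.5 = 61.075
  Sum = 1545.525 ng/mL·h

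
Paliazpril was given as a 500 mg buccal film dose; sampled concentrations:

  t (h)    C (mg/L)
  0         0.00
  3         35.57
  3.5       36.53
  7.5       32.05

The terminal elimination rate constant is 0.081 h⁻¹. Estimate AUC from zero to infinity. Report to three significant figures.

AUC = 604 mg/L·h

Trapezoidal AUC_0→7.5:
  [0→3]: (0.00+35.57)/2 × 3 = 53.355
  [3→3.5]: (35.57+36.53)/2 × 0.5 = 18.025
  [3.5→7.5]: (36.53+32.05)/2 × 4 = 137.16
  Sum = 208.54 mg/L·h
Extrapolated tail: C_last / k_e = 32.05 / 0.081 = 395.679
AUC_0→∞ = 208.54 + 395.679 = 604.219 mg/L·h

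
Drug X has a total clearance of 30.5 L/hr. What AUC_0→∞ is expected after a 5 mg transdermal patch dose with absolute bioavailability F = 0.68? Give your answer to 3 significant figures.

AUC = 0.111 mg/L·hr

AUC_0→∞ = F × Dose / CL
        = 0.68 × 5 / 30.5 = 0.111475 mg/L·hr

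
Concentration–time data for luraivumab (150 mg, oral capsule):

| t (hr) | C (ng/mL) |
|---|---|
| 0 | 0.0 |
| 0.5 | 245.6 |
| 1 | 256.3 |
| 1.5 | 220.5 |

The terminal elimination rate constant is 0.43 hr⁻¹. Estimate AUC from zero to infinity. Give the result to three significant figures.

AUC = 819 ng/mL·hr

Trapezoidal AUC_0→1.5:
  [0→0.5]: (0.0+245.6)/2 × 0.5 = 61.4
  [0.5→1]: (245.6+256.3)/2 × 0.5 = 125.475
  [1→1.5]: (256.3+220.5)/2 × 0.5 = 119.2
  Sum = 306.075 ng/mL·hr
Extrapolated tail: C_last / k_e = 220.5 / 0.43 = 512.791
AUC_0→∞ = 306.075 + 512.791 = 818.866 ng/mL·hr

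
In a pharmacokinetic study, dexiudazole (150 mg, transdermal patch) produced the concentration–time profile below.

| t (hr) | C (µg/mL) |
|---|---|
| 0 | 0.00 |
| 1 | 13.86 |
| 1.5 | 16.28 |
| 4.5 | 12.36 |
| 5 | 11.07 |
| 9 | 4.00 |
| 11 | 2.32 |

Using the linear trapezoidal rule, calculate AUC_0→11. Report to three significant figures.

Trapezoidal AUC_0→11:
  [0→1]: (0.00+13.86)/2 × 1 = 6.93
  [1→1.5]: (13.86+16.28)/2 × 0.5 = 7.535
  [1.5→4.5]: (16.28+12.36)/2 × 3 = 42.96
  [4.5→5]: (12.36+11.07)/2 × 0.5 = 5.8575
  [5→9]: (11.07+4.00)/2 × 4 = 30.14
  [9→11]: (4.00+2.32)/2 × 2 = 6.32
  Sum = 99.7425 µg/mL·hr

AUC = 99.7 µg/mL·hr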